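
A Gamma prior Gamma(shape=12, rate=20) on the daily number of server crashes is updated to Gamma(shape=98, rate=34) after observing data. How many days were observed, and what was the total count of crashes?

n = 14 days with total 86 crashes

Gamma–Poisson conjugacy: posterior shape = α + Σxᵢ, posterior rate = β + n.
Matching: Σxᵢ = 98 − 12 = 86 and n = 34 − 20 = 14.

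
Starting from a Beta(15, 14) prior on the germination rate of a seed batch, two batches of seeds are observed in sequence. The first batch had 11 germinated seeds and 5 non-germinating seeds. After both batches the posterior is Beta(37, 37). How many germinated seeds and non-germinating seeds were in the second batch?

11 germinated seeds and 18 non-germinating seeds

Sequential conjugate updates are equivalent to a single update on the pooled data, so total successes = posterior α − prior α and total failures = posterior β − prior β.
Total across both batches: 37−15=22 germinated seeds, 37−14=23 non-germinating seeds.
Subtract the first batch: 22−11=11 germinated seeds and 23−5=18 non-germinating seeds.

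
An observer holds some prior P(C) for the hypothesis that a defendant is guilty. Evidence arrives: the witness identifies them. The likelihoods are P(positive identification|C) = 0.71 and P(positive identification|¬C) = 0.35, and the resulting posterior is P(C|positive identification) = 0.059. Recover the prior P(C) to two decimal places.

P(C) = 0.03

Bayes' rule in odds form gives O(C|E) = O(C)·[P(E|C)/P(E|¬C)], hence O(C) = O(C|E)/LR.
Posterior odds = 0.059/(1−0.059) = 0.0627. LR = 0.71/0.35 = 2.0286.
Prior odds = 0.0627/2.0286 = 0.0309, so P(C) = 0.0309/(1+0.0309) ≈ 0.03.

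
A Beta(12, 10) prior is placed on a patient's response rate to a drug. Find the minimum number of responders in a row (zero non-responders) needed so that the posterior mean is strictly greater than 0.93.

k = 121

After k responders and 0 non-responders the posterior is Beta(12+k, 10), with mean (12+k)/(12+10+k).
Set (12+k)/(22+k) > 0.93 and solve: k > (0.93·22 − 12)/(1 − 0.93) = 120.857.
The smallest integer exceeding 120.857 is 121, and checking k=121: (133)/(143) = 0.9301 > 0.93.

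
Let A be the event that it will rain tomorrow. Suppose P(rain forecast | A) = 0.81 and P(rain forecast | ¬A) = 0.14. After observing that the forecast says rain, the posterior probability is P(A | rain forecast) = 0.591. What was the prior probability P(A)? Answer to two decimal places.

In odds form, posterior odds = prior odds × likelihood ratio, so prior odds = posterior odds ÷ LR.
Posterior odds = 0.591/(1−0.591) = 1.4450. LR = 0.81/0.14 = 5.7857.
Prior odds = 1.4450/5.7857 = 0.2498, so P(A) = 0.2498/(1+0.2498) ≈ 0.20.

P(A) = 0.20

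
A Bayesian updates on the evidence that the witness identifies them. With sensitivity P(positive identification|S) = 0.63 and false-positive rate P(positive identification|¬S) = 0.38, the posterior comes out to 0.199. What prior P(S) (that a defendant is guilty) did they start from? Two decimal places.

P(S) = 0.13

In odds form, posterior odds = prior odds × likelihood ratio, so prior odds = posterior odds ÷ LR.
Posterior odds = 0.199/(1−0.199) = 0.2484. LR = 0.63/0.38 = 1.6579.
Prior odds = 0.2484/1.6579 = 0.1498, so P(S) = 0.1498/(1+0.1498) ≈ 0.13.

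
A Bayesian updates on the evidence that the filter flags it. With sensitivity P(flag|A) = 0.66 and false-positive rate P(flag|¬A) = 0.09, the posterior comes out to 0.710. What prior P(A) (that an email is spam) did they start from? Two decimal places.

P(A) = 0.25

In odds form, posterior odds = prior odds × likelihood ratio, so prior odds = posterior odds ÷ LR.
Posterior odds = 0.710/(1−0.710) = 2.4483. LR = 0.66/0.09 = 7.3333.
Prior odds = 2.4483/7.3333 = 0.3339, so P(A) = 0.3339/(1+0.3339) ≈ 0.25.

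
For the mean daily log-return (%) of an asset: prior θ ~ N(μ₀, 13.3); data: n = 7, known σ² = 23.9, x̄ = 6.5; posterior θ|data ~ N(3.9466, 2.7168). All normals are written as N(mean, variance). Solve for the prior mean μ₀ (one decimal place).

μ₀ = -6.0

The posterior mean is a precision-weighted average: μ_n = (τ₀μ₀ + τ_data·x̄)/(τ₀+τ_data), with τ₀=1/σ₀² and τ_data=n/σ².
Here τ₀ = 1/13.3 = 0.075188 and τ_data = 7/23.9 = 0.292887, so τ_n = 0.368075.
Rearranging for μ₀: μ₀ = (μ_n·τ_n − τ_data·x̄)/τ₀ = (3.9466·0.368075 − 0.292887·6.5) / 0.075188 = -0.451121/0.075188 ≈ -6.0.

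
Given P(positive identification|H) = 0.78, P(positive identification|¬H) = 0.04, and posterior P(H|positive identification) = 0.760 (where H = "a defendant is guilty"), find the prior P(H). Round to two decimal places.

P(H) = 0.14

In odds form, posterior odds = prior odds × likelihood ratio, so prior odds = posterior odds ÷ LR.
Posterior odds = 0.760/(1−0.760) = 3.1667. LR = 0.78/0.04 = 19.5000.
Prior odds = 3.1667/19.5000 = 0.1624, so P(H) = 0.1624/(1+0.1624) ≈ 0.14.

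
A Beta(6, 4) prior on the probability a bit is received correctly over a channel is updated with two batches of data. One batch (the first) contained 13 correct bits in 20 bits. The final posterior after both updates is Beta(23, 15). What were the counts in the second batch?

4 correct bits and 4 errors

Because Beta–binomial updating is additive in the counts, the combined data contributed (α_post−α_prior, β_post−β_prior) successes and failures.
Total across both batches: 23−6=17 correct bits, 15−4=11 errors.
Subtract the first batch: 17−13=4 correct bits and 11−7=4 errors.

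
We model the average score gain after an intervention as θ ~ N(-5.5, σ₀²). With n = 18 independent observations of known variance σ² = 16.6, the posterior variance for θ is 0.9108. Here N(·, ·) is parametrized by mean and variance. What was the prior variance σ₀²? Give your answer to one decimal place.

σ₀² = 73.5

For the Normal–Normal model with known σ², precisions add: τ_n = τ₀ + n/σ².
So 1/σ₀² = 1/0.9108 − 18/16.6 = 1.097936 − 1.084337 = 0.013599.
Hence σ₀² = 1/0.013599 ≈ 73.5.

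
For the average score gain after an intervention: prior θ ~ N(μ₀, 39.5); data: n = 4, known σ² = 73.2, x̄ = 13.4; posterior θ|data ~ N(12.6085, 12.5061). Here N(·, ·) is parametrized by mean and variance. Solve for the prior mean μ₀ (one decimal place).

With known observation variance, the Normal–Normal posterior has precision τ_n = τ₀ + n/σ² and mean μ_n = (τ₀μ₀ + (n/σ²)x̄)/τ_n.
Here τ₀ = 1/39.5 = 0.025316 and τ_data = 4/73.2 = 0.054645, so τ_n = 0.079961.
Rearranging for μ₀: μ₀ = (μ_n·τ_n − τ_data·x̄)/τ₀ = (12.6085·0.079961 − 0.054645·13.4) / 0.025316 = 0.275945/0.025316 ≈ 10.9.

μ₀ = 10.9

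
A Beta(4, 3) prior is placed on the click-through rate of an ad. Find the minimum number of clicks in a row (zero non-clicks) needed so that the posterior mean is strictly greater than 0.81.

k = 9

After k clicks and 0 non-clicks the posterior is Beta(4+k, 3), with mean (4+k)/(4+3+k).
Set (4+k)/(7+k) > 0.81 and solve: k > (0.81·7 − 4)/(1 − 0.81) = 8.789.
The smallest integer exceeding 8.789 is 9.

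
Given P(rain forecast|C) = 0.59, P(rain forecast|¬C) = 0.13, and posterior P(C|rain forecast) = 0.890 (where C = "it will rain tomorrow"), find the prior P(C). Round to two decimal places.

P(C) = 0.64

Bayes' rule in odds form gives O(C|E) = O(C)·[P(E|C)/P(E|¬C)], hence O(C) = O(C|E)/LR.
Posterior odds = 0.890/(1−0.890) = 8.0909. LR = 0.59/0.13 = 4.5385.
Prior odds = 8.0909/4.5385 = 1.7827, so P(C) = 1.7827/(1+1.7827) ≈ 0.64.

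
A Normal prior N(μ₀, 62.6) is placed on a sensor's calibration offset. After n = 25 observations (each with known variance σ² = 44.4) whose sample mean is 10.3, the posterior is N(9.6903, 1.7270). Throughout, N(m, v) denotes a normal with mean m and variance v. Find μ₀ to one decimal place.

μ₀ = -11.8

With known observation variance, the Normal–Normal posterior has precision τ_n = τ₀ + n/σ² and mean μ_n = (τ₀μ₀ + (n/σ²)x̄)/τ_n.
Here τ₀ = 1/62.6 = 0.015974 and τ_data = 25/44.4 = 0.563063, so τ_n = 0.579037.
Rearranging for μ₀: μ₀ = (μ_n·τ_n − τ_data·x̄)/τ₀ = (9.6903·0.579037 − 0.563063·10.3) / 0.015974 = -0.188507/0.015974 ≈ -11.8.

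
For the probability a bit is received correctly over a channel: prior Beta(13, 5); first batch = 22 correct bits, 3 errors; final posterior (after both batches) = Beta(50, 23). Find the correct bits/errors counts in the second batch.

Sequential conjugate updates are equivalent to a single update on the pooled data, so total successes = posterior α − prior α and total failures = posterior β − prior β.
Total across both batches: 50−13=37 correct bits, 23−5=18 errors.
Subtract the first batch: 37−22=15 correct bits and 18−3=15 errors.

15 correct bits and 15 errors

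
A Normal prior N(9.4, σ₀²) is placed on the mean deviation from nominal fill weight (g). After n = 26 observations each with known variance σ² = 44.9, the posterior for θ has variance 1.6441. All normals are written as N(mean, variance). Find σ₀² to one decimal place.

Posterior precision equals prior precision plus data precision: 1/σ_n² = 1/σ₀² + n/σ².
So 1/σ₀² = 1/1.6441 − 26/44.9 = 0.608236 − 0.579065 = 0.029171.
Hence σ₀² = 1/0.029171 ≈ 34.3.

σ₀² = 34.3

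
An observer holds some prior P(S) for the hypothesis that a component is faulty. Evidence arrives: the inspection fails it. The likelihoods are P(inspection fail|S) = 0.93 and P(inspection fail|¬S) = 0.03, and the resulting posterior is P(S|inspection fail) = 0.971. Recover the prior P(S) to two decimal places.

P(S) = 0.52

Bayes' rule in odds form gives O(S|E) = O(S)·[P(E|S)/P(E|¬S)], hence O(S) = O(S|E)/LR.
Posterior odds = 0.971/(1−0.971) = 33.4828. LR = 0.93/0.03 = 31.0000.
Prior odds = 33.4828/31.0000 = 1.0801, so P(S) = 1.0801/(1+1.0801) ≈ 0.52.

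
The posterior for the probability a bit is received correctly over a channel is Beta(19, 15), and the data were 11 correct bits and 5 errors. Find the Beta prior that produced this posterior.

Under Beta–binomial conjugacy the posterior parameters are (α+s, β+f).
So α = 19 − 11 = 8 and β = 15 − 5 = 10.

Beta(8, 10)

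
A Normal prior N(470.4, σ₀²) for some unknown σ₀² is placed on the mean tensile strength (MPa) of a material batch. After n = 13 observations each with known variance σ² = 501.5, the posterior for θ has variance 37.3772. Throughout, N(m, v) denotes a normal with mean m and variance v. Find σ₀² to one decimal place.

σ₀² = 1201.9

For the Normal–Normal model with known σ², precisions add: τ_n = τ₀ + n/σ².
So 1/σ₀² = 1/37.3772 − 13/501.5 = 0.026754 − 0.025922 = 0.000832.
Hence σ₀² = 1/0.000832 ≈ 1201.9.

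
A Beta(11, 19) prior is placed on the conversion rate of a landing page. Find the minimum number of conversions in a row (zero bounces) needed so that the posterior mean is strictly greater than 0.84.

k = 89

After k conversions and 0 bounces the posterior is Beta(11+k, 19), with mean (11+k)/(11+19+k).
Set (11+k)/(30+k) > 0.84 and solve: k > (0.84·30 − 11)/(1 − 0.84) = 88.750.
The smallest integer exceeding 88.750 is 89.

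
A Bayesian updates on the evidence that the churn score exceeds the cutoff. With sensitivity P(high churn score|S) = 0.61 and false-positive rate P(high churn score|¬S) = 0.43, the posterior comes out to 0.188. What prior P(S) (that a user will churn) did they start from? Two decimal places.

Bayes' rule in odds form gives O(S|E) = O(S)·[P(E|S)/P(E|¬S)], hence O(S) = O(S|E)/LR.
Posterior odds = 0.188/(1−0.188) = 0.2315. LR = 0.61/0.43 = 1.4186.
Prior odds = 0.2315/1.4186 = 0.1632, so P(S) = 0.1632/(1+0.1632) ≈ 0.14.

P(S) = 0.14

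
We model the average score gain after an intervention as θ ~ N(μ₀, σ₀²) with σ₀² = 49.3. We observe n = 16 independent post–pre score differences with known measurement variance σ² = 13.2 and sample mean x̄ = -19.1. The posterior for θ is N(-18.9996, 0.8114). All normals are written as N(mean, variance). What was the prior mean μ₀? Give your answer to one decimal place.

With known observation variance, the Normal–Normal posterior has precision τ_n = τ₀ + n/σ² and mean μ_n = (τ₀μ₀ + (n/σ²)x̄)/τ_n.
Here τ₀ = 1/49.3 = 0.020284 and τ_data = 16/13.2 = 1.212121, so τ_n = 1.232405.
Rearranging for μ₀: μ₀ = (μ_n·τ_n − τ_data·x̄)/τ₀ = (-18.9996·1.232405 − 1.212121·-19.1) / 0.020284 = -0.263691/0.020284 ≈ -13.0.

μ₀ = -13.0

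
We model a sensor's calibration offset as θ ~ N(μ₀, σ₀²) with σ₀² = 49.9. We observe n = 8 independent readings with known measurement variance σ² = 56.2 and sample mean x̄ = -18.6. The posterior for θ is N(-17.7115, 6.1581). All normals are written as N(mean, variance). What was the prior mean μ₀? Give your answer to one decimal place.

With known observation variance, the Normal–Normal posterior has precision τ_n = τ₀ + n/σ² and mean μ_n = (τ₀μ₀ + (n/σ²)x̄)/τ_n.
Here τ₀ = 1/49.9 = 0.020040 and τ_data = 8/56.2 = 0.142349, so τ_n = 0.162389.
Rearranging for μ₀: μ₀ = (μ_n·τ_n − τ_data·x̄)/τ₀ = (-17.7115·0.162389 − 0.142349·-18.6) / 0.020040 = -0.228461/0.020040 ≈ -11.4.

μ₀ = -11.4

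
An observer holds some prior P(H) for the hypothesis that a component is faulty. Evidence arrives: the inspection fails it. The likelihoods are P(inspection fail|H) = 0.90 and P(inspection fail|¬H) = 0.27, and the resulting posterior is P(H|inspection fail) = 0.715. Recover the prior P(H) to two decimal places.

P(H) = 0.43

Bayes' rule in odds form gives O(H|E) = O(H)·[P(E|H)/P(E|¬H)], hence O(H) = O(H|E)/LR.
Posterior odds = 0.715/(1−0.715) = 2.5088. LR = 0.90/0.27 = 3.3333.
Prior odds = 2.5088/3.3333 = 0.7526, so P(H) = 0.7526/(1+0.7526) ≈ 0.43.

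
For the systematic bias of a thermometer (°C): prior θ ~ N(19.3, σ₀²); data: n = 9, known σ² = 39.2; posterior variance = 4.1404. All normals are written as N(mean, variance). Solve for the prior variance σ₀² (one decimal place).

For the Normal–Normal model with known σ², precisions add: τ_n = τ₀ + n/σ².
So 1/σ₀² = 1/4.1404 − 9/39.2 = 0.241523 − 0.229592 = 0.011931.
Hence σ₀² = 1/0.011931 ≈ 83.8.

σ₀² = 83.8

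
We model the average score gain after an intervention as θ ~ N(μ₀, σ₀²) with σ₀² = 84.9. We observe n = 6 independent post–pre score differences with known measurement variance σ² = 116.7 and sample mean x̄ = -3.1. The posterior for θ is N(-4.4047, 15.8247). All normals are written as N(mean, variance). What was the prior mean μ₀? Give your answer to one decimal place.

With known observation variance, the Normal–Normal posterior has precision τ_n = τ₀ + n/σ² and mean μ_n = (τ₀μ₀ + (n/σ²)x̄)/τ_n.
Here τ₀ = 1/84.9 = 0.011779 and τ_data = 6/116.7 = 0.051414, so τ_n = 0.063193.
Rearranging for μ₀: μ₀ = (μ_n·τ_n − τ_data·x̄)/τ₀ = (-4.4047·0.063193 − 0.051414·-3.1) / 0.011779 = -0.118963/0.011779 ≈ -10.1.

μ₀ = -10.1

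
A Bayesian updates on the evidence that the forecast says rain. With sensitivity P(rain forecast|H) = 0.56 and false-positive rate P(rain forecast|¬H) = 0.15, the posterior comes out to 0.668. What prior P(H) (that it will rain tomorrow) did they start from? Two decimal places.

P(H) = 0.35

In odds form, posterior odds = prior odds × likelihood ratio, so prior odds = posterior odds ÷ LR.
Posterior odds = 0.668/(1−0.668) = 2.0120. LR = 0.56/0.15 = 3.7333.
Prior odds = 2.0120/3.7333 = 0.5389, so P(H) = 0.5389/(1+0.5389) ≈ 0.35.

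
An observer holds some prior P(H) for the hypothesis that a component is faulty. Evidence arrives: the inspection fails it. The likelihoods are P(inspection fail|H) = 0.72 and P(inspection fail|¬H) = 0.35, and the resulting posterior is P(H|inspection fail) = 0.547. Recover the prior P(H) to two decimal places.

P(H) = 0.37

Bayes' rule in odds form gives O(H|E) = O(H)·[P(E|H)/P(E|¬H)], hence O(H) = O(H|E)/LR.
Posterior odds = 0.547/(1−0.547) = 1.2075. LR = 0.72/0.35 = 2.0571.
Prior odds = 1.2075/2.0571 = 0.5870, so P(H) = 0.5870/(1+0.5870) ≈ 0.37.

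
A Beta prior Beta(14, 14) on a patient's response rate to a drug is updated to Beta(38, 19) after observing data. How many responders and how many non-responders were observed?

24 responders and 5 non-responders

A Beta(a, b) prior with s successes and f failures in binomial data gives a Beta(a+s, b+f) posterior.
So s = 38 − 14 = 24 and f = 19 − 14 = 5.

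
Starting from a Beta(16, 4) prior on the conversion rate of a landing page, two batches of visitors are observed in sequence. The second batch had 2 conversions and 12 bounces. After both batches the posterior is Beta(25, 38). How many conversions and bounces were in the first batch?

7 conversions and 22 bounces

Sequential conjugate updates are equivalent to a single update on the pooled data, so total successes = posterior α − prior α and total failures = posterior β − prior β.
Total across both batches: 25−16=9 conversions, 38−4=34 bounces.
Subtract the second batch: 9−2=7 conversions and 34−12=22 bounces.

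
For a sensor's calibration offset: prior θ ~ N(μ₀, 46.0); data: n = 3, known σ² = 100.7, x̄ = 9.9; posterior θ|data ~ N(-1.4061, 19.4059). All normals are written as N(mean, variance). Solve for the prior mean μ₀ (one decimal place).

μ₀ = -16.9

The posterior mean is a precision-weighted average: μ_n = (τ₀μ₀ + τ_data·x̄)/(τ₀+τ_data), with τ₀=1/σ₀² and τ_data=n/σ².
Here τ₀ = 1/46.0 = 0.021739 and τ_data = 3/100.7 = 0.029791, so τ_n = 0.051530.
Rearranging for μ₀: μ₀ = (μ_n·τ_n − τ_data·x̄)/τ₀ = (-1.4061·0.051530 − 0.029791·9.9) / 0.021739 = -0.367387/0.021739 ≈ -16.9.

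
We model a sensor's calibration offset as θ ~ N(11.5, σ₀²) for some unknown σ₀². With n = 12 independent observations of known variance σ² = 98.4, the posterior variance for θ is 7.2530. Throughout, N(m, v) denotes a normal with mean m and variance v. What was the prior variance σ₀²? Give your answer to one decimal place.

σ₀² = 62.8

For the Normal–Normal model with known σ², precisions add: τ_n = τ₀ + n/σ².
So 1/σ₀² = 1/7.2530 − 12/98.4 = 0.137874 − 0.121951 = 0.015923.
Hence σ₀² = 1/0.015923 ≈ 62.8.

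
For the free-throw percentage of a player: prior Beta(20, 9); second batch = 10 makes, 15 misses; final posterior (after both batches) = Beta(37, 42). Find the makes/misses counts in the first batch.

Because Beta–binomial updating is additive in the counts, the combined data contributed (α_post−α_prior, β_post−β_prior) successes and failures.
Total across both batches: 37−20=17 makes, 42−9=33 misses.
Subtract the second batch: 17−10=7 makes and 33−15=18 misses.

7 makes and 18 misses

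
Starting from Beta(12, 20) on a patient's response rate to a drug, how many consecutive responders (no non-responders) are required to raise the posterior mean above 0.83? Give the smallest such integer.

k = 86

After k responders and 0 non-responders the posterior is Beta(12+k, 20), with mean (12+k)/(12+20+k).
Set (12+k)/(32+k) > 0.83 and solve: k > (0.83·32 − 12)/(1 − 0.83) = 85.647.
The smallest integer exceeding 85.647 is 86, and checking k=86: (98)/(118) = 0.8305 > 0.83.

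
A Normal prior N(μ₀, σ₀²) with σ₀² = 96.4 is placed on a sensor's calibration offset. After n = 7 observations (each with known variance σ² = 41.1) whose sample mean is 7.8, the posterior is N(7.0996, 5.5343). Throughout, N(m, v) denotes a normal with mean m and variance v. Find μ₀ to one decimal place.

μ₀ = -4.4

With known observation variance, the Normal–Normal posterior has precision τ_n = τ₀ + n/σ² and mean μ_n = (τ₀μ₀ + (n/σ²)x̄)/τ_n.
Here τ₀ = 1/96.4 = 0.010373 and τ_data = 7/41.1 = 0.170316, so τ_n = 0.180689.
Rearranging for μ₀: μ₀ = (μ_n·τ_n − τ_data·x̄)/τ₀ = (7.0996·0.180689 − 0.170316·7.8) / 0.010373 = -0.045645/0.010373 ≈ -4.4.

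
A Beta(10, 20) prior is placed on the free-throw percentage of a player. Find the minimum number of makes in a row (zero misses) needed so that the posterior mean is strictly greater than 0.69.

After k makes and 0 misses the posterior is Beta(10+k, 20), with mean (10+k)/(10+20+k).
Set (10+k)/(30+k) > 0.69 and solve: k > (0.69·30 − 10)/(1 − 0.69) = 34.516.
The smallest integer exceeding 34.516 is 35, and checking k=35: (45)/(65) = 0.6923 > 0.69.

k = 35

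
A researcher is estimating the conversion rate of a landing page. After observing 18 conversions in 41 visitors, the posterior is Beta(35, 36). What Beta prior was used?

Beta(17, 13)

Beta is conjugate to the binomial likelihood: posterior = Beta(α+s, β+f).
So α = 35 − 18 = 17 and β = 36 − 23 = 13.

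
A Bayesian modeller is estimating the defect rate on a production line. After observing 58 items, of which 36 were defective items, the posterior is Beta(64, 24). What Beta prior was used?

Under Beta–binomial conjugacy the posterior parameters are (a+s, b+f).
Subtract the data counts: 64−36=28, 24−22=2.

Beta(28, 2)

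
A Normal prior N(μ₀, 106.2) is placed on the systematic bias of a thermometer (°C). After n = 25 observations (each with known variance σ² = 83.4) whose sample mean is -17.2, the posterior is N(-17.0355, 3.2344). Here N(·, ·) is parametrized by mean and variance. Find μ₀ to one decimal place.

The posterior mean is a precision-weighted average: μ_n = (τ₀μ₀ + τ_data·x̄)/(τ₀+τ_data), with τ₀=1/σ₀² and τ_data=n/σ².
Here τ₀ = 1/106.2 = 0.009416 and τ_data = 25/83.4 = 0.299760, so τ_n = 0.309176.
Rearranging for μ₀: μ₀ = (μ_n·τ_n − τ_data·x̄)/τ₀ = (-17.0355·0.309176 − 0.299760·-17.2) / 0.009416 = -0.111096/0.009416 ≈ -11.8.

μ₀ = -11.8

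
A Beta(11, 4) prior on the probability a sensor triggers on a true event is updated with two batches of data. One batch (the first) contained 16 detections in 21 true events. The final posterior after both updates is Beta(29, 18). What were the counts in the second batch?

Because Beta–binomial updating is additive in the counts, the combined data contributed (α_post−α_prior, β_post−β_prior) successes and failures.
Total across both batches: 29−11=18 detections, 18−4=14 misses.
Subtract the first batch: 18−16=2 detections and 14−5=9 misses.

2 detections and 9 misses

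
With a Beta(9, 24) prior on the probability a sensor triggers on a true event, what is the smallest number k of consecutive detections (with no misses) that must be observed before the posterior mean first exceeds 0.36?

After k detections and 0 misses the posterior is Beta(9+k, 24), with mean (9+k)/(9+24+k).
Set (9+k)/(33+k) > 0.36 and solve: k > (0.36·33 − 9)/(1 − 0.36) = 4.500.
The smallest integer exceeding 4.500 is 5.

k = 5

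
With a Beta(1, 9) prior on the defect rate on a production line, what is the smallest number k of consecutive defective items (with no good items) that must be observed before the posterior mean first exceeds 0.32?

After k defective items and 0 good items the posterior is Beta(1+k, 9), with mean (1+k)/(1+9+k).
Set (1+k)/(10+k) > 0.32 and solve: k > (0.32·10 − 1)/(1 − 0.32) = 3.235.
The smallest integer exceeding 3.235 is 4.

k = 4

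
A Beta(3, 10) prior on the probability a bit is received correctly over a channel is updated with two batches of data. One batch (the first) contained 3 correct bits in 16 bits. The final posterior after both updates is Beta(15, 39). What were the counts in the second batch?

Sequential conjugate updates are equivalent to a single update on the pooled data, so total successes = posterior α − prior α and total failures = posterior β − prior β.
Total across both batches: 15−3=12 correct bits, 39−10=29 errors.
Subtract the first batch: 12−3=9 correct bits and 29−13=16 errors.

9 correct bits and 16 errors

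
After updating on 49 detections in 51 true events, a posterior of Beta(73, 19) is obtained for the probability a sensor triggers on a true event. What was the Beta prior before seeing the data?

Beta(24, 17)

Beta is conjugate to the binomial likelihood: posterior = Beta(α+s, β+f).
Subtract the data counts: 73−49=24, 19−2=17.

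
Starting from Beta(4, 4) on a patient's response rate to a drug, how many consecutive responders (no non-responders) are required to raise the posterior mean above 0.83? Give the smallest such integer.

k = 16

After k responders and 0 non-responders the posterior is Beta(4+k, 4), with mean (4+k)/(4+4+k).
Set (4+k)/(8+k) > 0.83 and solve: k > (0.83·8 − 4)/(1 − 0.83) = 15.529.
The smallest integer exceeding 15.529 is 16, and checking k=16: (20)/(24) = 0.8333 > 0.83.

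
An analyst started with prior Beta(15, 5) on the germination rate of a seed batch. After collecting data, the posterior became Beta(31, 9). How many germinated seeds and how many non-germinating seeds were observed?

16 germinated seeds and 4 non-germinating seeds

A Beta(α, β) prior with s successes and f failures in binomial data gives a Beta(α+s, β+f) posterior.
So s = 31 − 15 = 16 and f = 9 − 5 = 4.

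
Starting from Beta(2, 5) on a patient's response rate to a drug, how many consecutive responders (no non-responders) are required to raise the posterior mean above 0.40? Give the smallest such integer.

k = 2

After k responders and 0 non-responders the posterior is Beta(2+k, 5), with mean (2+k)/(2+5+k).
Set (2+k)/(7+k) > 0.40 and solve: k > (0.40·7 − 2)/(1 − 0.40) = 1.333.
The smallest integer exceeding 1.333 is 2, and checking k=2: (4)/(9) = 0.4444 > 0.40.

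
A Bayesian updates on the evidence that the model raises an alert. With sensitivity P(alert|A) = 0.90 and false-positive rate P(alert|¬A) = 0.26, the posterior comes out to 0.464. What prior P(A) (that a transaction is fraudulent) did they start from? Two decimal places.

P(A) = 0.20

In odds form, posterior odds = prior odds × likelihood ratio, so prior odds = posterior odds ÷ LR.
Posterior odds = 0.464/(1−0.464) = 0.8657. LR = 0.90/0.26 = 3.4615.
Prior odds = 0.8657/3.4615 = 0.2501, so P(A) = 0.2501/(1+0.2501) ≈ 0.20.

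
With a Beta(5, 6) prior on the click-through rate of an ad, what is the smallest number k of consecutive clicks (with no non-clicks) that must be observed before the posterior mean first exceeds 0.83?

After k clicks and 0 non-clicks the posterior is Beta(5+k, 6), with mean (5+k)/(5+6+k).
Set (5+k)/(11+k) > 0.83 and solve: k > (0.83·11 − 5)/(1 − 0.83) = 24.294.
The smallest integer exceeding 24.294 is 25.

k = 25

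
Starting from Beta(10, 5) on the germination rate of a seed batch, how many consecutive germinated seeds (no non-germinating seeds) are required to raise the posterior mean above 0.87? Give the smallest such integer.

k = 24

After k germinated seeds and 0 non-germinating seeds the posterior is Beta(10+k, 5), with mean (10+k)/(10+5+k).
Set (10+k)/(15+k) > 0.87 and solve: k > (0.87·15 − 10)/(1 − 0.87) = 23.462.
The smallest integer exceeding 23.462 is 24, and checking k=24: (34)/(39) = 0.8718 > 0.87.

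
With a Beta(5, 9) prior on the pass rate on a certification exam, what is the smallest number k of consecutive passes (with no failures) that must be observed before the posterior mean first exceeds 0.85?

After k passes and 0 failures the posterior is Beta(5+k, 9), with mean (5+k)/(5+9+k).
Set (5+k)/(14+k) > 0.85 and solve: k > (0.85·14 − 5)/(1 − 0.85) = 46.000.
The smallest integer exceeding 46.000 is 47.

k = 47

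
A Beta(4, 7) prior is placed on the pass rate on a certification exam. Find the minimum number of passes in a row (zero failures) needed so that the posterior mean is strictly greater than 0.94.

k = 106

After k passes and 0 failures the posterior is Beta(4+k, 7), with mean (4+k)/(4+7+k).
Set (4+k)/(11+k) > 0.94 and solve: k > (0.94·11 − 4)/(1 − 0.94) = 105.667.
The smallest integer exceeding 105.667 is 106, and checking k=106: (110)/(117) = 0.9402 > 0.94.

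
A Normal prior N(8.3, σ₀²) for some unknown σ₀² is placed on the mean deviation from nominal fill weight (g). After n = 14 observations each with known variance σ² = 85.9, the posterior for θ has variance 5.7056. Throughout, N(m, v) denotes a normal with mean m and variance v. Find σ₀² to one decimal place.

Posterior precision equals prior precision plus data precision: 1/σ_n² = 1/σ₀² + n/σ².
So 1/σ₀² = 1/5.7056 − 14/85.9 = 0.175266 − 0.162980 = 0.012286.
Hence σ₀² = 1/0.012286 ≈ 81.4.

σ₀² = 81.4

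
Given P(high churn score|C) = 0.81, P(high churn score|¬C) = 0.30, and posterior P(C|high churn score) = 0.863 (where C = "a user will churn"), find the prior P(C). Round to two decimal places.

Bayes' rule in odds form gives O(C|E) = O(C)·[P(E|C)/P(E|¬C)], hence O(C) = O(C|E)/LR.
Posterior odds = 0.863/(1−0.863) = 6.2993. LR = 0.81/0.30 = 2.7000.
Prior odds = 6.2993/2.7000 = 2.3331, so P(C) = 2.3331/(1+2.3331) ≈ 0.70.

P(C) = 0.70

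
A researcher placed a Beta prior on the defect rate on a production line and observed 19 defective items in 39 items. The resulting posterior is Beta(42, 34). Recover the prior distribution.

Beta(23, 14)

A Beta(a, b) prior with s successes and f failures in binomial data gives a Beta(a+s, b+f) posterior.
So a = 42 − 19 = 23 and b = 34 − 20 = 14.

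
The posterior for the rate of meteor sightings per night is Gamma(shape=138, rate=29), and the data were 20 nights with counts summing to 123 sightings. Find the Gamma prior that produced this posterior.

Gamma(shape=15, rate=9)

A Gamma(α, β) prior (rate parametrization) on a Poisson rate with n observations summing to S gives posterior Gamma(α+S, β+n).
So α = 138 − 123 = 15 and β = 29 − 20 = 9.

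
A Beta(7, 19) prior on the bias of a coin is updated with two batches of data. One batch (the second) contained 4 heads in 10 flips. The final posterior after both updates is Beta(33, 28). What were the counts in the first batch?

Because Beta–binomial updating is additive in the counts, the combined data contributed (α_post−α_prior, β_post−β_prior) successes and failures.
Total across both batches: 33−7=26 heads, 28−19=9 tails.
Subtract the second batch: 26−4=22 heads and 9−6=3 tails.

22 heads and 3 tails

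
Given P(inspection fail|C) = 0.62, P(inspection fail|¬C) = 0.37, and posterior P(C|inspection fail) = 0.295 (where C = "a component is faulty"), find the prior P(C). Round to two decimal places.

P(C) = 0.20

Bayes' rule in odds form gives O(C|E) = O(C)·[P(E|C)/P(E|¬C)], hence O(C) = O(C|E)/LR.
Posterior odds = 0.295/(1−0.295) = 0.4184. LR = 0.62/0.37 = 1.6757.
Prior odds = 0.4184/1.6757 = 0.2497, so P(C) = 0.2497/(1+0.2497) ≈ 0.20.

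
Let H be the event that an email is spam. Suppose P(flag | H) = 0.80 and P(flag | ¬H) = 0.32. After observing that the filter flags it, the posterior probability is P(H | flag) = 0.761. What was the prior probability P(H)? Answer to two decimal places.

P(H) = 0.56

Bayes' rule in odds form gives O(H|E) = O(H)·[P(E|H)/P(E|¬H)], hence O(H) = O(H|E)/LR.
Posterior odds = 0.761/(1−0.761) = 3.1841. LR = 0.80/0.32 = 2.5000.
Prior odds = 3.1841/2.5000 = 1.2736, so P(H) = 1.2736/(1+1.2736) ≈ 0.56.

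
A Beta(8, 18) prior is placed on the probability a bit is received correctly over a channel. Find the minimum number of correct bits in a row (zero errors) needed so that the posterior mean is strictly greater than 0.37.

After k correct bits and 0 errors the posterior is Beta(8+k, 18), with mean (8+k)/(8+18+k).
Set (8+k)/(26+k) > 0.37 and solve: k > (0.37·26 − 8)/(1 − 0.37) = 2.571.
The smallest integer exceeding 2.571 is 3, and checking k=3: (11)/(29) = 0.3793 > 0.37.

k = 3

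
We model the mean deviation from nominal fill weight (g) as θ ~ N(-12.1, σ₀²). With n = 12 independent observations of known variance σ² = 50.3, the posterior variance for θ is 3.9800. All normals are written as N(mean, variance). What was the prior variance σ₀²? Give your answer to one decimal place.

σ₀² = 78.8

For the Normal–Normal model with known σ², precisions add: τ_n = τ₀ + n/σ².
So 1/σ₀² = 1/3.9800 − 12/50.3 = 0.251256 − 0.238569 = 0.012687.
Hence σ₀² = 1/0.012687 ≈ 78.8.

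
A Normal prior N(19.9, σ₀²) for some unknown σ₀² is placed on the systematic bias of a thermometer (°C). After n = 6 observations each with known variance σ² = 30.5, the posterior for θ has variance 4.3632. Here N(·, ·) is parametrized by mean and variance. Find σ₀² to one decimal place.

Posterior precision equals prior precision plus data precision: 1/σ_n² = 1/σ₀² + n/σ².
So 1/σ₀² = 1/4.3632 − 6/30.5 = 0.229190 − 0.196721 = 0.032469.
Hence σ₀² = 1/0.032469 ≈ 30.8.

σ₀² = 30.8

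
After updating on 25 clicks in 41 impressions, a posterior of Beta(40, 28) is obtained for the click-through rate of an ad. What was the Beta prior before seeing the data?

A Beta(α, β) prior with s successes and f failures in binomial data gives a Beta(α+s, β+f) posterior.
So α = 40 − 25 = 15 and β = 28 − 16 = 12.

Beta(15, 12)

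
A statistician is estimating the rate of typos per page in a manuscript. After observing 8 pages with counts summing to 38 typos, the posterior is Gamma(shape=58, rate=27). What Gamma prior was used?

A Gamma(α, β) prior (rate parametrization) on a Poisson rate with n observations summing to S gives posterior Gamma(α+S, β+n).
So α = 58 − 38 = 20 and β = 27 − 8 = 19.

Gamma(shape=20, rate=19)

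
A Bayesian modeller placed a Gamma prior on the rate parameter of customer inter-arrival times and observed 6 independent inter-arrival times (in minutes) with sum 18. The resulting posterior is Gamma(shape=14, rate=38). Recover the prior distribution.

For an exponential likelihood with a Gamma(α, β) prior on the rate, n observations with total T give posterior Gamma(α+n, β+T).
So α = 14 − 6 = 8 and β = 38 − 18 = 20.

Gamma(shape=8, rate=20)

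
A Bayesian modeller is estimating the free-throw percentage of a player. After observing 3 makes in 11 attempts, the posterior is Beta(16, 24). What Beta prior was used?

A Beta(α, β) prior with s successes and f failures in binomial data gives a Beta(α+s, β+f) posterior.
So α = 16 − 3 = 13 and β = 24 − 8 = 16.

Beta(13, 16)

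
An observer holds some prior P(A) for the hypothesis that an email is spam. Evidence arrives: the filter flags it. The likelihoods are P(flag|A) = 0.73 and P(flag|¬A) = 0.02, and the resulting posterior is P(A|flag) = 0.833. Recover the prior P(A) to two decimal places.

In odds form, posterior odds = prior odds × likelihood ratio, so prior odds = posterior odds ÷ LR.
Posterior odds = 0.833/(1−0.833) = 4.9880. LR = 0.73/0.02 = 36.5000.
Prior odds = 4.9880/36.5000 = 0.1367, so P(A) = 0.1367/(1+0.1367) ≈ 0.12.

P(A) = 0.12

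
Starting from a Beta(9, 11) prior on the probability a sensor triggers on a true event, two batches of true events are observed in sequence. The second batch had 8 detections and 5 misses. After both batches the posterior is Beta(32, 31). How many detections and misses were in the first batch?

Sequential conjugate updates are equivalent to a single update on the pooled data, so total successes = posterior α − prior α and total failures = posterior β − prior β.
Total across both batches: 32−9=23 detections, 31−11=20 misses.
Subtract the second batch: 23−8=15 detections and 20−5=15 misses.

15 detections and 15 misses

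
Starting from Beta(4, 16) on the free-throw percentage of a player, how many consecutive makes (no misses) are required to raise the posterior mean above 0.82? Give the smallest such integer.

k = 69

After k makes and 0 misses the posterior is Beta(4+k, 16), with mean (4+k)/(4+16+k).
Set (4+k)/(20+k) > 0.82 and solve: k > (0.82·20 − 4)/(1 − 0.82) = 68.889.
The smallest integer exceeding 68.889 is 69, and checking k=69: (73)/(89) = 0.8202 > 0.82.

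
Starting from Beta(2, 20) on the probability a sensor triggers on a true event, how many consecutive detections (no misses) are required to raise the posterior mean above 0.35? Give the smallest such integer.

After k detections and 0 misses the posterior is Beta(2+k, 20), with mean (2+k)/(2+20+k).
Set (2+k)/(22+k) > 0.35 and solve: k > (0.35·22 − 2)/(1 − 0.35) = 8.769.
The smallest integer exceeding 8.769 is 9.

k = 9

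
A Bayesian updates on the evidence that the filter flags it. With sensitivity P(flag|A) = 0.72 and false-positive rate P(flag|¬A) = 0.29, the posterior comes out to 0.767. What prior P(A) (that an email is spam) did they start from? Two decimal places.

P(A) = 0.57

Bayes' rule in odds form gives O(A|E) = O(A)·[P(E|A)/P(E|¬A)], hence O(A) = O(A|E)/LR.
Posterior odds = 0.767/(1−0.767) = 3.2918. LR = 0.72/0.29 = 2.4828.
Prior odds = 3.2918/2.4828 = 1.3258, so P(A) = 1.3258/(1+1.3258) ≈ 0.57.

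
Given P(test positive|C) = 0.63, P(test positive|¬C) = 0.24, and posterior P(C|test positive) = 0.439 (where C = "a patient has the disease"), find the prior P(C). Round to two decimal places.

P(C) = 0.23

Bayes' rule in odds form gives O(C|E) = O(C)·[P(E|C)/P(E|¬C)], hence O(C) = O(C|E)/LR.
Posterior odds = 0.439/(1−0.439) = 0.7825. LR = 0.63/0.24 = 2.6250.
Prior odds = 0.7825/2.6250 = 0.2981, so P(C) = 0.2981/(1+0.2981) ≈ 0.23.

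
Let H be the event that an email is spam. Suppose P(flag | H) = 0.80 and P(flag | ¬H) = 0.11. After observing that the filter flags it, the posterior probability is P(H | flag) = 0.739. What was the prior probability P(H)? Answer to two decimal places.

P(H) = 0.28

Bayes' rule in odds form gives O(H|E) = O(H)·[P(E|H)/P(E|¬H)], hence O(H) = O(H|E)/LR.
Posterior odds = 0.739/(1−0.739) = 2.8314. LR = 0.80/0.11 = 7.2727.
Prior odds = 2.8314/7.2727 = 0.3893, so P(H) = 0.3893/(1+0.3893) ≈ 0.28.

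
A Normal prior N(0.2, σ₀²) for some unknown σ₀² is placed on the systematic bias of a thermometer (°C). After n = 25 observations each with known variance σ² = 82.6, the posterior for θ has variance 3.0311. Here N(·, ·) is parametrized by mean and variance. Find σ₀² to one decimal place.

σ₀² = 36.7

For the Normal–Normal model with known σ², precisions add: τ_n = τ₀ + n/σ².
So 1/σ₀² = 1/3.0311 − 25/82.6 = 0.329913 − 0.302663 = 0.027250.
Hence σ₀² = 1/0.027250 ≈ 36.7.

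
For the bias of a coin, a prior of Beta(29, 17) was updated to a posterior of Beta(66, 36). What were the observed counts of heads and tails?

Under Beta–binomial conjugacy the posterior parameters are (α+s, β+f).
Match parameters: s=66−29=37, f=36−17=19.

37 heads and 19 tails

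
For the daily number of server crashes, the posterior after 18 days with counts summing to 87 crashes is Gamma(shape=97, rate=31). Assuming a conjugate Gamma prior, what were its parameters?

Gamma(shape=10, rate=13)

Gamma–Poisson conjugacy: posterior shape = α + Σxᵢ, posterior rate = β + n.
So α = 97 − 87 = 10 and β = 31 − 18 = 13.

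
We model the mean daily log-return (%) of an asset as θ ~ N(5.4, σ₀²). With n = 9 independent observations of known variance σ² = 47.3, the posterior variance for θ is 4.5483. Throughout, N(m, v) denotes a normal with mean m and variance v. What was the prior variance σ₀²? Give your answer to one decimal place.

σ₀² = 33.8

For the Normal–Normal model with known σ², precisions add: τ_n = τ₀ + n/σ².
So 1/σ₀² = 1/4.5483 − 9/47.3 = 0.219862 − 0.190275 = 0.029587.
Hence σ₀² = 1/0.029587 ≈ 33.8.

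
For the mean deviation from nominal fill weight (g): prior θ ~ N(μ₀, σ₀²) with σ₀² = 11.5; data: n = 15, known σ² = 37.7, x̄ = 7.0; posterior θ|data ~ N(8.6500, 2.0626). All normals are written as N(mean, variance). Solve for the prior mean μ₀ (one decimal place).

The posterior mean is a precision-weighted average: μ_n = (τ₀μ₀ + τ_data·x̄)/(τ₀+τ_data), with τ₀=1/σ₀² and τ_data=n/σ².
Here τ₀ = 1/11.5 = 0.086957 and τ_data = 15/37.7 = 0.397878, so τ_n = 0.484835.
Rearranging for μ₀: μ₀ = (μ_n·τ_n − τ_data·x̄)/τ₀ = (8.6500·0.484835 − 0.397878·7.0) / 0.086957 = 1.408677/0.086957 ≈ 16.2.

μ₀ = 16.2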